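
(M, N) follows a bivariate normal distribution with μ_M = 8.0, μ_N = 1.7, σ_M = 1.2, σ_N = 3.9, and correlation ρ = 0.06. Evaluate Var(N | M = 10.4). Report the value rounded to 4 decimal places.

Var(N | M=x) = (1 − ρ²)·σ_N².
Var(N | M=10.4) = (3.9)²·(1 − (0.06)²) = 15.21·0.9964 = 15.1552.

15.1552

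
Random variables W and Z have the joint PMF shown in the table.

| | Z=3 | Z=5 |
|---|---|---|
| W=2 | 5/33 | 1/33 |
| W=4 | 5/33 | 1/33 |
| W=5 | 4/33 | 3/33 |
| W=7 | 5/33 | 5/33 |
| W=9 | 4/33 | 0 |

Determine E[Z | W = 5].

27/7

P(W = 5) = 7/33.
Σ Z·P over the event = 3·(4/33) + 5·(3/33) = 9/11.
E[Z | W = 5] = (9/11) / (7/33) = 27/7.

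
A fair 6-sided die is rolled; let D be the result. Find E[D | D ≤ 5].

Given D ≤ 5, D is equally likely to be any of {1, 2, 3, 4, 5}.
E[D | D ≤ 5] = (1 + 2 + 3 + 4 + 5) / 5 = 3.

3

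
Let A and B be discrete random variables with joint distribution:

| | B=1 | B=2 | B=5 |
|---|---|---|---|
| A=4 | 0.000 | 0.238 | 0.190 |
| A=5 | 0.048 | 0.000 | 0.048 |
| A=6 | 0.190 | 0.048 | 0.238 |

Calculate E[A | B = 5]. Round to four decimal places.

5.1008

P(B = 5) = 0.476.
Summing A·P(A=x,B=y) over the conditioning event gives 2.428.
E[A | B = 5] = (2.428) / (0.476) = 5.1008.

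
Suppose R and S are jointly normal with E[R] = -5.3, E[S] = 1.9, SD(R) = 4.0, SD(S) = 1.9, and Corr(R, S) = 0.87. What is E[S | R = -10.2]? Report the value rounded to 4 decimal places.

-0.1249

For a bivariate normal, E[S | R=x] = μ_S + ρ·(σ_S/σ_R)·(x − μ_R).
E[S | R=-10.2] = 1.9 + (0.87)·(1.9/4.0)·(-10.2 − (-5.3)) = 1.9 + (0.41325)·(-4.9) = -0.1249.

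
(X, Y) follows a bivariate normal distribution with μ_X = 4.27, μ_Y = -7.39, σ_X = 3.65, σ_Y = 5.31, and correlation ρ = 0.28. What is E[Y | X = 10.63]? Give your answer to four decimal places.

-4.7993

For a bivariate normal, E[Y | X=x] = μ_Y + ρ·(σ_Y/σ_X)·(x − μ_X).
E[Y | X=10.63] = -7.39 + (0.28)·(5.31/3.65)·(10.63 − (4.27)) = -7.39 + (0.40734)·(6.36) = -4.7993.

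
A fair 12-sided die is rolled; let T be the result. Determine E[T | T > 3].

Given T > 3, T is equally likely to be any of {4, 5, 6, 7, 8, 9, 10, 11, 12}.
E[T | T > 3] = (4 + 5 + 6 + 7 + 8 + 9 + 10 + 11 + 12) / 9 = 8.

8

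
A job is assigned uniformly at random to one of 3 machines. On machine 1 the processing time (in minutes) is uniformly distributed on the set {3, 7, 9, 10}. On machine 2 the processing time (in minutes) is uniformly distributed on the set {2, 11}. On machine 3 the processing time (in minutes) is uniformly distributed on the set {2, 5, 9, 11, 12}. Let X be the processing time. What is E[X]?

E[X | machine 1] = (3+7+9+10)/4 = 29/4.
E[X | machine 2] = (2+11)/2 = 13/2.
E[X | machine 3] = (2+5+9+11+12)/5 = 39/5.
E[X] = (1/3)·(29/4) + (1/3)·(13/2) + (1/3)·(39/5) = 431/60.

431/60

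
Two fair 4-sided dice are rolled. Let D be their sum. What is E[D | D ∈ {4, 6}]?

P(D ∈ {4, 6}) = 3/8.
Σ over the event: 4·3/16 + 6·3/16 = 15/8.
E[D | D ∈ {4, 6}] = (15/8) / (3/8) = 5.

5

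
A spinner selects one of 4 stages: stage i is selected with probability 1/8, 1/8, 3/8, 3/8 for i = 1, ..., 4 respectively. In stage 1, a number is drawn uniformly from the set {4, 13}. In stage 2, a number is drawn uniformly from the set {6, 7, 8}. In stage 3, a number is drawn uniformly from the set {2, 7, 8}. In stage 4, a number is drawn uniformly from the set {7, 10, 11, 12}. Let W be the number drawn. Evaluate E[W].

E[W | stage 1] = (4+13)/2 = 17/2.
E[W | stage 2] = (6+7+8)/3 = 7.
E[W | stage 3] = (2+7+8)/3 = 17/3.
E[W | stage 4] = (7+10+11+12)/4 = 10.
E[W] = (1/8)·(17/2) + (1/8)·(7) + (3/8)·(17/3) + (3/8)·(10) = 125/16.

125/16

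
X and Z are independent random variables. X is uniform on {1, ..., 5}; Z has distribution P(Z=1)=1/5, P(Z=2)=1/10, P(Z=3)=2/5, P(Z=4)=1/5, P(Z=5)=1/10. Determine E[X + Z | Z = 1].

P(Z = 1) = 1/5.
Summing (X+Z)·P(x,y) over outcomes with Z = 1 gives 4/5.
E[X + Z | Z = 1] = (4/5) / (1/5) = 4.

4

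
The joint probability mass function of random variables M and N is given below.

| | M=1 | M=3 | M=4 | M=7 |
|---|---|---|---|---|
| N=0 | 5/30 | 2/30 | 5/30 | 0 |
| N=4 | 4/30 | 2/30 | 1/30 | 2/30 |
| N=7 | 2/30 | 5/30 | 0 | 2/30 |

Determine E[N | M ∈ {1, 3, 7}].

P(M ∈ {1, 3, 7}) = 4/5.
Σ N·P over the event = 0·(5/30) + 4·(4/30) + 7·(2/30) + 0·(2/30) + 4·(2/30) + 7·(5/30) + 4·(2/30) + 7·(2/30) = 19/6.
E[N | M ∈ {1, 3, 7}] = (19/6) / (4/5) = 95/24.

95/24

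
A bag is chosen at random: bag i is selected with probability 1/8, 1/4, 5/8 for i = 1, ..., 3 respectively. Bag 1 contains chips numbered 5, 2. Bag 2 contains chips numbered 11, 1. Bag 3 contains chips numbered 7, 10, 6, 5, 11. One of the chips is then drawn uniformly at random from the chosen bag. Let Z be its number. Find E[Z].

109/16

E[Z | bag 1] = (5+2)/2 = 7/2.
E[Z | bag 2] = (11+1)/2 = 6.
E[Z | bag 3] = (7+10+6+5+11)/5 = 39/5.
E[Z] = (1/8)·(7/2) + (1/4)·(6) + (5/8)·(39/5) = 109/16.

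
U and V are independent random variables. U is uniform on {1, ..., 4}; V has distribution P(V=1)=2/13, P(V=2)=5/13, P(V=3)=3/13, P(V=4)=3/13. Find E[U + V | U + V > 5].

P(U + V > 5) = 5/13.
Summing (U+V)·P(x,y) over outcomes with U + V > 5 gives 33/13.
E[U + V | U + V > 5] = (33/13) / (5/13) = 33/5.

33/5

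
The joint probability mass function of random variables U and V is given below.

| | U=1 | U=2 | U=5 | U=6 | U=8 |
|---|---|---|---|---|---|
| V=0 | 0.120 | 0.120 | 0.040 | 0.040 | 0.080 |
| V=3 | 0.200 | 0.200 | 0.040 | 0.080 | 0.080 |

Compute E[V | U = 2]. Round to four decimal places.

P(U = 2) = 0.320.
Summing V·P(U=x,V=y) over the conditioning event gives 0.600.
E[V | U = 2] = (0.600) / (0.320) = 1.8750.

1.8750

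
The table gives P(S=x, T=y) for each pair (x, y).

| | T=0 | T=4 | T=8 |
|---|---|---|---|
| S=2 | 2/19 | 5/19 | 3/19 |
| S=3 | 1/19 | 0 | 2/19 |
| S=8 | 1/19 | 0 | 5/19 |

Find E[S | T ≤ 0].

15/4

P(T ≤ 0) = 4/19.
Σ S·P over the event = 2·(2/19) + 3·(1/19) + 8·(1/19) = 15/19.
E[S | T ≤ 0] = (15/19) / (4/19) = 15/4.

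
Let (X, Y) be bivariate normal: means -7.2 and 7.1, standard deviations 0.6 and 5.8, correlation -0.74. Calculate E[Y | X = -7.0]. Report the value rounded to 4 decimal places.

5.6693

For a bivariate normal, E[Y | X=x] = μ_Y + ρ·(σ_Y/σ_X)·(x − μ_X).
E[Y | X=-7.0] = 7.1 + (-0.74)·(5.8/0.6)·(-7.0 − (-7.2)) = 7.1 + (-7.1533)·(0.2) = 5.6693.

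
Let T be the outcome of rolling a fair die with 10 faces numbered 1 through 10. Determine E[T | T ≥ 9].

19/2

Given T ≥ 9, T is equally likely to be any of {9, 10}.
E[T | T ≥ 9] = (9 + 10) / 2 = 19/2.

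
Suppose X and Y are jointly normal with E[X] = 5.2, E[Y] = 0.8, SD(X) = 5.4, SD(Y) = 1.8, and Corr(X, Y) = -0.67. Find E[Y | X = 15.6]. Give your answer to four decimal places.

For a bivariate normal, E[Y | X=x] = μ_Y + ρ·(σ_Y/σ_X)·(x − μ_X).
E[Y | X=15.6] = 0.8 + (-0.67)·(1.8/5.4)·(15.6 − (5.2)) = 0.8 + (-0.223333)·(10.4) = -1.5227.

-1.5227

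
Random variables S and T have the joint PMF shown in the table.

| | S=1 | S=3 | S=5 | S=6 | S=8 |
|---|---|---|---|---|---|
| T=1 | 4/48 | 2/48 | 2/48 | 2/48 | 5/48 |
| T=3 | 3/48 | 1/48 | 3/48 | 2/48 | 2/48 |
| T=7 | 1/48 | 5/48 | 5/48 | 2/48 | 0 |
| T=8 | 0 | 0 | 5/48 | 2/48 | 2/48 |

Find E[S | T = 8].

P(T = 8) = 3/16.
Σ S·P over the event = 5·(5/48) + 6·(2/48) + 8·(2/48) = 53/48.
E[S | T = 8] = (53/48) / (3/16) = 53/9.

53/9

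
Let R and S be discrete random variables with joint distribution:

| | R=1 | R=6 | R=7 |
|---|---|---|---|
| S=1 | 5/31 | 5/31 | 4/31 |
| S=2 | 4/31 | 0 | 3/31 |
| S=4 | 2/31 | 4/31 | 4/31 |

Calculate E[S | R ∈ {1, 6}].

21/10

P(R ∈ {1, 6}) = 20/31.
Σ S·P over the event = 1·(5/31) + 2·(4/31) + 4·(2/31) + 1·(5/31) + 4·(4/31) = 42/31.
E[S | R ∈ {1, 6}] = (42/31) / (20/31) = 21/10.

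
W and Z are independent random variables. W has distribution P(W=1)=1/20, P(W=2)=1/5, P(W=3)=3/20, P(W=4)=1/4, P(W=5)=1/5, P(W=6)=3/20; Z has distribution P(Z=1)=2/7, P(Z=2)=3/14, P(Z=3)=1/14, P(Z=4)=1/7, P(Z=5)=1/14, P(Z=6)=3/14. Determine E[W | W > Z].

P(W > Z) = 15/28.
Summing W·P(x,y) over outcomes with W > Z gives 653/280.
E[W | W > Z] = (653/280) / (15/28) = 653/150.

653/150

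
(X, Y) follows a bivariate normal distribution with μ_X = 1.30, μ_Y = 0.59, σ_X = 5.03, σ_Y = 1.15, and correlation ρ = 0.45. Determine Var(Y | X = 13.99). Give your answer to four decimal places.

For a bivariate normal, Var(Y | X=x) = σ_Y²(1 − ρ²).
Var(Y | X=13.99) = (1.15)²·(1 − (0.45)²) = 1.3225·0.7975 = 1.0547.

1.0547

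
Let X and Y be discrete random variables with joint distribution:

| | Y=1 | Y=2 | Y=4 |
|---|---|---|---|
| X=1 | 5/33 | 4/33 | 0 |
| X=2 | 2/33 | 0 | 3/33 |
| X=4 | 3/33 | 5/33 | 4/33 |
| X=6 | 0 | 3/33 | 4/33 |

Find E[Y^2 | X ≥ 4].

P(X ≥ 4) = 19/33.
Σ Y^2·P over the event = 1·(3/33) + 4·(5/33) + 16·(4/33) + 4·(3/33) + 16·(4/33) = 163/33.
E[Y^2 | X ≥ 4] = (163/33) / (19/33) = 163/19.

163/19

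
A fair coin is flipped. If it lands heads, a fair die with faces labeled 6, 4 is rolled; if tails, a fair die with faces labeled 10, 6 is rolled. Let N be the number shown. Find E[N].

13/2

E[N | heads] = (6+4)/2 = 5.
E[N | tails] = (10+6)/2 = 8.
E[N] = (1/2)·(5) + (1/2)·(8) = 13/2.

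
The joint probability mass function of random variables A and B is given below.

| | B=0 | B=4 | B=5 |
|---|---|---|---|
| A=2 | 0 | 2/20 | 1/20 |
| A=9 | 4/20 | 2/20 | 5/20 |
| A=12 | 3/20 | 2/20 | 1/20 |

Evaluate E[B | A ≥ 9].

P(A ≥ 9) = 17/20.
Σ B·P over the event = 0·(4/20) + 4·(2/20) + 5·(5/20) + 0·(3/20) + 4·(2/20) + 5·(1/20) = 23/10.
E[B | A ≥ 9] = (23/10) / (17/20) = 46/17.

46/17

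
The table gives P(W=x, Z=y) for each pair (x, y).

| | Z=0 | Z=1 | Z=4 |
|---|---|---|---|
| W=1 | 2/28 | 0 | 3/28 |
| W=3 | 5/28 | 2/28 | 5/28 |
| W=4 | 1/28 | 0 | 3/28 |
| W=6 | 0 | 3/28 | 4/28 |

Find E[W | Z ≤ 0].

P(Z ≤ 0) = 2/7.
Σ W·P over the event = 1·(2/28) + 3·(5/28) + 4·(1/28) = 3/4.
E[W | Z ≤ 0] = (3/4) / (2/7) = 21/8.

21/8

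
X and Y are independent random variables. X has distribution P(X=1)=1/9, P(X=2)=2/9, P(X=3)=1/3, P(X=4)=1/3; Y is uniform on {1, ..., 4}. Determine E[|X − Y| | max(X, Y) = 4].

14/9

P(max(X, Y) = 4) = 1/2.
Summing |X−Y|·P(x,y) over outcomes with max(X, Y) = 4 gives 7/9.
E[|X − Y| | max(X, Y) = 4] = (7/9) / (1/2) = 14/9.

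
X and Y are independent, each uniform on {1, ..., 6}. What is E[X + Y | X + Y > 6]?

P(X + Y > 6) = 7/12.
Summing (X+Y)·P(x,y) over outcomes with X + Y > 6 gives 91/18.
E[X + Y | X + Y > 6] = (91/18) / (7/12) = 26/3.

26/3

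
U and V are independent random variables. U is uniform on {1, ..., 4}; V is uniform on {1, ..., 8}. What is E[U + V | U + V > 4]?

P(U + V > 4) = 13/16.
Summing (U+V)·P(x,y) over outcomes with U + V > 4 gives 51/8.
E[U + V | U + V > 4] = (51/8) / (13/16) = 102/13.

102/13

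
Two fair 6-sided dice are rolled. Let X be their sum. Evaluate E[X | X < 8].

P(X < 8) = 7/12.
Σ over the event: 2·1/36 + 3·1/18 + 4·1/12 + 5·1/9 + 6·5/36 + 7·1/6 = 28/9.
E[X | X < 8] = (28/9) / (7/12) = 16/3.

16/3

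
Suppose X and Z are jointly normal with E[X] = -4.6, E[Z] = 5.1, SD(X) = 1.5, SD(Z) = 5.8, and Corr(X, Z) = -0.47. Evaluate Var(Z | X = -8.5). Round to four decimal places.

26.2089

For a bivariate normal, Var(Z | X=x) = σ_Z²(1 − ρ²).
Var(Z | X=-8.5) = (5.8)²·(1 − (-0.47)²) = 33.64·0.7791 = 26.2089.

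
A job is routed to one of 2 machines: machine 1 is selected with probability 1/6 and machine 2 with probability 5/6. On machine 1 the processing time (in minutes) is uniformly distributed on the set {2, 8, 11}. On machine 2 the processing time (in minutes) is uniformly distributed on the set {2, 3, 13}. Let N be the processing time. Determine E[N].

37/6

E[N | machine 1] = (2+8+11)/3 = 7.
E[N | machine 2] = (2+3+13)/3 = 6.
By the law of total expectation,
E[N] = (1/6)·(7) + (5/6)·(6) = 37/6.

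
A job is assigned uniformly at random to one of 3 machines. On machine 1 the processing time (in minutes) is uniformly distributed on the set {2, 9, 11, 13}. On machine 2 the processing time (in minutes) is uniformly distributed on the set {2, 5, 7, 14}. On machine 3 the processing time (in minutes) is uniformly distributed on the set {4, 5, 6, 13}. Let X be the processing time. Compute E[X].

91/12

E[X | machine 1] = (2+9+11+13)/4 = 35/4.
E[X | machine 2] = (2+5+7+14)/4 = 7.
E[X | machine 3] = (4+5+6+13)/4 = 7.
By the law of total expectation,
E[X] = (1/3)·(35/4) + (1/3)·(7) + (1/3)·(7) = 91/12.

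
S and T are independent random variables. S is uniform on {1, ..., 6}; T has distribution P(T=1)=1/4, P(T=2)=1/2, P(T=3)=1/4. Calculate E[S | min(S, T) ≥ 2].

P(min(S, T) ≥ 2) = 5/8.
Summing S·P(x,y) over outcomes with min(S, T) ≥ 2 gives 5/2.
E[S | min(S, T) ≥ 2] = (5/2) / (5/8) = 4.

4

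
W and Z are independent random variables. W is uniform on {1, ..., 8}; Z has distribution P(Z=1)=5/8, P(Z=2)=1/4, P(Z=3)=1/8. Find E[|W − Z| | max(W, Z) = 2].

7/9

P(max(W, Z) = 2) = 9/64.
Summing |W−Z|·P(x,y) over outcomes with max(W, Z) = 2 gives 7/64.
E[|W − Z| | max(W, Z) = 2] = (7/64) / (9/64) = 7/9.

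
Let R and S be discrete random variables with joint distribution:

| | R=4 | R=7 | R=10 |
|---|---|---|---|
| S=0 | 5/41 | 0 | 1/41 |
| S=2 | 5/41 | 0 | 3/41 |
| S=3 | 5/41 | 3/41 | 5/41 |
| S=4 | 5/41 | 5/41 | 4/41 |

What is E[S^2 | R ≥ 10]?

P(R ≥ 10) = 13/41.
Σ S^2·P over the event = 0·(1/41) + 4·(3/41) + 9·(5/41) + 16·(4/41) = 121/41.
E[S^2 | R ≥ 10] = (121/41) / (13/41) = 121/13.

121/13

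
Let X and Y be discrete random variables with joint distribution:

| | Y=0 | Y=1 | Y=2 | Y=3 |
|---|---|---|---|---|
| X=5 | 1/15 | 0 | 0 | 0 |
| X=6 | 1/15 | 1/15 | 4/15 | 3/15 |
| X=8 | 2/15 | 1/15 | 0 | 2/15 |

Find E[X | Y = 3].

34/5

P(Y = 3) = 1/3.
Σ X·P over the event = 6·(3/15) + 8·(2/15) = 34/15.
E[X | Y = 3] = (34/15) / (1/3) = 34/5.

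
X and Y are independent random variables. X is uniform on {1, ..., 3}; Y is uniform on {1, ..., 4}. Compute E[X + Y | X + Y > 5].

Outcomes with X + Y > 5: (2,4), (3,3), (3,4), each with probability 1/12.
E[X + Y | X + Y > 5] = (6 + 6 + 7) / 3 = 19/3.

19/3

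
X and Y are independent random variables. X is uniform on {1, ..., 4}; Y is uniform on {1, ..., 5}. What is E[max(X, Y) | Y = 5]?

5

Outcomes with Y = 5: (1,5), (2,5), (3,5), (4,5), each with probability 1/20.
E[max(X, Y) | Y = 5] = (5 + 5 + 5 + 5) / 4 = 5.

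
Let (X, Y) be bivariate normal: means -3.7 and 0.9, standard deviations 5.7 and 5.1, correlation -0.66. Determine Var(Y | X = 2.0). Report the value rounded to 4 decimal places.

The conditional variance in a bivariate normal is σ_Y²(1 − ρ²), independent of x.
Var(Y | X=2.0) = (5.1)²·(1 − (-0.66)²) = 26.01·0.5644 = 14.6800.

14.6800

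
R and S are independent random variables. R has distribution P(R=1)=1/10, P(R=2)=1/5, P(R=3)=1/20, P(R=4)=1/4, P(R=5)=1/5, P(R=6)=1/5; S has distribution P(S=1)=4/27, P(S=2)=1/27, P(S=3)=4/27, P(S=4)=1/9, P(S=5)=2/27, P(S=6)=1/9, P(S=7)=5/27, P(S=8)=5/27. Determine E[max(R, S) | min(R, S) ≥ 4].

P(min(R, S) ≥ 4) = 13/30.
Summing max(R,S)·P(x,y) over outcomes with min(R, S) ≥ 4 gives 57/20.
E[max(R, S) | min(R, S) ≥ 4] = (57/20) / (13/30) = 171/26.

171/26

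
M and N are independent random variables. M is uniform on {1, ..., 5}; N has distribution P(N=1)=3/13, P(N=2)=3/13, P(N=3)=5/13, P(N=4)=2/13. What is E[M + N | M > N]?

67/11

P(M > N) = 33/65.
Summing (M+N)·P(x,y) over outcomes with M > N gives 201/65.
E[M + N | M > N] = (201/65) / (33/65) = 67/11.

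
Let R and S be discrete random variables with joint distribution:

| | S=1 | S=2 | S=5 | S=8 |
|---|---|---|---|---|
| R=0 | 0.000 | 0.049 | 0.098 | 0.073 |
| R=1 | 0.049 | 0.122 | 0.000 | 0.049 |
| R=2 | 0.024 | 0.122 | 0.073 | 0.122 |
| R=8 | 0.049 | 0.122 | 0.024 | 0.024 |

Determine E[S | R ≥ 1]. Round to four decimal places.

P(R ≥ 1) = 0.780.
Summing S·P(R=x,S=y) over the conditioning event gives 2.899.
E[S | R ≥ 1] = (2.899) / (0.780) = 3.7167.

3.7167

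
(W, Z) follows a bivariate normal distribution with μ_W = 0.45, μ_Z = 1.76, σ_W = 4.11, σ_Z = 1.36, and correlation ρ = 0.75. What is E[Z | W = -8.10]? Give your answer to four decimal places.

-0.3619

The regression of Z on W has slope ρ·σ_Z/σ_W and passes through (μ_W, μ_Z).
E[Z | W=-8.10] = 1.76 + (0.75)·(1.36/4.11)·(-8.10 − (0.45)) = 1.76 + (0.24818)·(-8.55) = -0.3619.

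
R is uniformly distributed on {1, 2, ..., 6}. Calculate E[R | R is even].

Given R is even, R is equally likely to be any of {2, 4, 6}.
E[R | R is even] = (2 + 4 + 6) / 3 = 4.

4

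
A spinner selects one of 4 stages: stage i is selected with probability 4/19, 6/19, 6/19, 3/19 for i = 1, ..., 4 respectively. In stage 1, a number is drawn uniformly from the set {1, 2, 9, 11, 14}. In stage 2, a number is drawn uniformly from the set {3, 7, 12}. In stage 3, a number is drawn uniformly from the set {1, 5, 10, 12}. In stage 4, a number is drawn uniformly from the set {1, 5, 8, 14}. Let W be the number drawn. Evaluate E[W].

E[W | stage 1] = (1+2+9+11+14)/5 = 37/5.
E[W | stage 2] = (3+7+12)/3 = 22/3.
E[W | stage 3] = (1+5+10+12)/4 = 7.
E[W | stage 4] = (1+5+8+14)/4 = 7.
E[W] = (4/19)·(37/5) + (6/19)·(22/3) + (6/19)·(7) + (3/19)·(7) = 683/95.

683/95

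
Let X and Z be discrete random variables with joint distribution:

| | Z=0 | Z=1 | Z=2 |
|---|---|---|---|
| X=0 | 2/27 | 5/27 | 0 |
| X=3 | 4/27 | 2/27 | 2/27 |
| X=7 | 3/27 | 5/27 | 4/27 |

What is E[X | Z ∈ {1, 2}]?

25/6

P(Z ∈ {1, 2}) = 2/3.
Σ X·P over the event = 0·(5/27) + 3·(2/27) + 3·(2/27) + 7·(5/27) + 7·(4/27) = 25/9.
E[X | Z ∈ {1, 2}] = (25/9) / (2/3) = 25/6.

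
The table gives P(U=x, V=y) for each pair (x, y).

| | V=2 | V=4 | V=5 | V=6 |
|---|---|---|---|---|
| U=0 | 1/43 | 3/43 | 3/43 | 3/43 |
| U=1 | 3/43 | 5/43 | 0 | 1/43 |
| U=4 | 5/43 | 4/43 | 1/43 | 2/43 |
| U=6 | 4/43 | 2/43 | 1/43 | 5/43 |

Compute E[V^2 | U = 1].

128/9

P(U = 1) = 9/43.
Σ V^2·P over the event = 4·(3/43) + 16·(5/43) + 36·(1/43) = 128/43.
E[V^2 | U = 1] = (128/43) / (9/43) = 128/9.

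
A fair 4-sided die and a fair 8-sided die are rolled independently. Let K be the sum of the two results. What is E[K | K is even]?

P(K is even) = 1/2.
Σ over the event: 2·1/32 + 4·3/32 + 6·1/8 + 8·1/8 + 10·3/32 + 12·1/32 = 7/2.
E[K | K is even] = (7/2) / (1/2) = 7.

7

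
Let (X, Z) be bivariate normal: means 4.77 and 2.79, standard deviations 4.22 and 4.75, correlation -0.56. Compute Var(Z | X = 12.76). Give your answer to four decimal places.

For a bivariate normal, Var(Z | X=x) = σ_Z²(1 − ρ²).
Var(Z | X=12.76) = (4.75)²·(1 − (-0.56)²) = 22.5625·0.6864 = 15.4869.

15.4869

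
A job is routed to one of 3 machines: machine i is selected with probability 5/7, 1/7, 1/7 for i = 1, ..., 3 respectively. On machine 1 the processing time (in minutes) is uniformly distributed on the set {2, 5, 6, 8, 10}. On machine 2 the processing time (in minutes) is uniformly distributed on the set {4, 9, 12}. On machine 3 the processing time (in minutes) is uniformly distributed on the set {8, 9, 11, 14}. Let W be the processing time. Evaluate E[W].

299/42

E[W | machine 1] = (2+5+6+8+10)/5 = 31/5.
E[W | machine 2] = (4+9+12)/3 = 25/3.
E[W | machine 3] = (8+9+11+14)/4 = 21/2.
E[W] = (5/7)·(31/5) + (1/7)·(25/3) + (1/7)·(21/2) = 299/42.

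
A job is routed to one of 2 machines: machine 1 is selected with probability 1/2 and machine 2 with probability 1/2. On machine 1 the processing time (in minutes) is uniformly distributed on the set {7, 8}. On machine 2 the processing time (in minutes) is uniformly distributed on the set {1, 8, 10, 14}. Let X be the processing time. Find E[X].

E[X | machine 1] = (7+8)/2 = 15/2.
E[X | machine 2] = (1+8+10+14)/4 = 33/4.
E[X] = (1/2)·(15/2) + (1/2)·(33/4) = 63/8.

63/8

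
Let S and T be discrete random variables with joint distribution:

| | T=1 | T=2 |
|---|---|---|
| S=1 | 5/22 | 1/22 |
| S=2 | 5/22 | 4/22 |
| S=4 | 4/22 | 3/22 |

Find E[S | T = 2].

21/8

P(T = 2) = 4/11.
Σ S·P over the event = 1·(1/22) + 2·(4/22) + 4·(3/22) = 21/22.
E[S | T = 2] = (21/22) / (4/11) = 21/8.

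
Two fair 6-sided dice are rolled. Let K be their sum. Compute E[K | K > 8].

P(K > 8) = 5/18.
Σ over the event: 9·1/9 + 10·1/12 + 11·1/18 + 12·1/36 = 25/9.
E[K | K > 8] = (25/9) / (5/18) = 10.

10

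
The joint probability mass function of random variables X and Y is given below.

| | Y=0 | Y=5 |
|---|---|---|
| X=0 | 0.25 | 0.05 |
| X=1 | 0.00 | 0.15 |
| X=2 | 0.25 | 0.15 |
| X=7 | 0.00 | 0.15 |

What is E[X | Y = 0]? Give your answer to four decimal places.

1.0000

P(Y = 0) = 0.50.
Σ X·P over the event = 0·(0.25) + 2·(0.25) = 0.50.
E[X | Y = 0] = (0.50) / (0.50) = 1.0000.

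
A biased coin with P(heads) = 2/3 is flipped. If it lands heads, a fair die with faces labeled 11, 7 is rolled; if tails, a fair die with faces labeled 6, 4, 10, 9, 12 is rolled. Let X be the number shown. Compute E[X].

E[X | heads] = (11+7)/2 = 9.
E[X | tails] = (6+4+10+9+12)/5 = 41/5.
E[X] = (2/3)·(9) + (1/3)·(41/5) = 131/15.

131/15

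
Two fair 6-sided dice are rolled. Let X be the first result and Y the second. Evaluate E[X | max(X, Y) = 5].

35/9

Outcomes with max(X, Y) = 5: (1,5), (2,5), (3,5), (4,5), (5,1), (5,2), (5,3), (5,4), (5,5), each with probability 1/36.
E[X | max(X, Y) = 5] = (1 + 2 + 3 + 4 + 5 + 5 + 5 + 5 + 5) / 9 = 35/9.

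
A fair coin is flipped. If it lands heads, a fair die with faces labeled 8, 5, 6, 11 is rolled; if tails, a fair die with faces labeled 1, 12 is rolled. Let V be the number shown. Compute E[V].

E[V | heads] = (8+5+6+11)/4 = 15/2.
E[V | tails] = (1+12)/2 = 13/2.
E[V] = (1/2)·(15/2) + (1/2)·(13/2) = 7.

7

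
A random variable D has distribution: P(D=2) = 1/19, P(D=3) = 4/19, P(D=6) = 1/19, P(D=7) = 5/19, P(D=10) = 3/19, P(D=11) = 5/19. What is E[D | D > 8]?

P(D > 8) = 8/19.
Σ over the event: 10·3/19 + 11·5/19 = 85/19.
E[D | D > 8] = (85/19) / (8/19) = 85/8.

85/8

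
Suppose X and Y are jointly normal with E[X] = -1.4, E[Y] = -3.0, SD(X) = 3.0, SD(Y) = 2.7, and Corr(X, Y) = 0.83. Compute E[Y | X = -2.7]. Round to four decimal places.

-3.9711

E[Y | X=x] = μ_Y + ρ(σ_Y/σ_X)(x − μ_X) for jointly normal variables.
E[Y | X=-2.7] = -3.0 + (0.83)·(2.7/3.0)·(-2.7 − (-1.4)) = -3.0 + (0.747)·(-1.3) = -3.9711.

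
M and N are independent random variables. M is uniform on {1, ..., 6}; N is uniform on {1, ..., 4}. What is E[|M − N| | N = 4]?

Outcomes with N = 4: (1,4), (2,4), (3,4), (4,4), (5,4), (6,4), each with probability 1/24.
E[|M − N| | N = 4] = (3 + 2 + 1 + 0 + 1 + 2) / 6 = 3/2.

3/2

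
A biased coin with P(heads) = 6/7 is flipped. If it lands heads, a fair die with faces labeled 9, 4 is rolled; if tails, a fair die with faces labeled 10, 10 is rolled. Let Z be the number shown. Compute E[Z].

7

E[Z | heads] = (9+4)/2 = 13/2.
E[Z | tails] = (10+10)/2 = 10.
By the law of total expectation,
E[Z] = (6/7)·(13/2) + (1/7)·(10) = 7.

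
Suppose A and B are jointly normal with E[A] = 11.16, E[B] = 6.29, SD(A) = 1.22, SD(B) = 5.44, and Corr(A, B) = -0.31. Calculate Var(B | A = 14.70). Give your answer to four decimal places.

26.7497

Var(B | A=x) = (1 − ρ²)·σ_B².
Var(B | A=14.70) = (5.44)²·(1 − (-0.31)²) = 29.5936·0.9039 = 26.7497.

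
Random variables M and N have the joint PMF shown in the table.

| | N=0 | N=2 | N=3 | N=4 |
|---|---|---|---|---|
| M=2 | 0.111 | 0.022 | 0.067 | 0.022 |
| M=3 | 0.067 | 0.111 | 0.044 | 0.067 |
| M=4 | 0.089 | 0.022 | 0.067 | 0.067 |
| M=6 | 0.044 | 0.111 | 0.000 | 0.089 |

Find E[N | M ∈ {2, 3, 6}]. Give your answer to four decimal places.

P(M ∈ {2, 3, 6}) = 0.755.
Summing N·P(M=x,N=y) over the conditioning event gives 1.533.
E[N | M ∈ {2, 3, 6}] = (1.533) / (0.755) = 2.0305.

2.0305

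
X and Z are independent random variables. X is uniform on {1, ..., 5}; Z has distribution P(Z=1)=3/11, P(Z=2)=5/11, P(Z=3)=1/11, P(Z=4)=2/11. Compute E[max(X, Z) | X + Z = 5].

38/11

P(X + Z = 5) = 1/5.
Summing max(X,Z)·P(x,y) over outcomes with X + Z = 5 gives 38/55.
E[max(X, Z) | X + Z = 5] = (38/55) / (1/5) = 38/11.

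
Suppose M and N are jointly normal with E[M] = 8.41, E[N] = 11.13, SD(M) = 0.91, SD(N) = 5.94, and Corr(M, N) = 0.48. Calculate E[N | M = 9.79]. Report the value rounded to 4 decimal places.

15.4538

The regression of N on M has slope ρ·σ_N/σ_M and passes through (μ_M, μ_N).
E[N | M=9.79] = 11.13 + (0.48)·(5.94/0.91)·(9.79 − (8.41)) = 11.13 + (3.1332)·(1.38) = 15.4538.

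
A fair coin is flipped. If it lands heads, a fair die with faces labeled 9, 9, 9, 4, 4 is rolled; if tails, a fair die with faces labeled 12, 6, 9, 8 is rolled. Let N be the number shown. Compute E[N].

63/8

E[N | heads] = (9+9+9+4+4)/5 = 7.
E[N | tails] = (12+6+9+8)/4 = 35/4.
By the law of total expectation,
E[N] = (1/2)·(7) + (1/2)·(35/4) = 63/8.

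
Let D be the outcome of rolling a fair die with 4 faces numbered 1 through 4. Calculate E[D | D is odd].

Given D is odd, D is equally likely to be any of {1, 3}.
E[D | D is odd] = (1 + 3) / 2 = 2.

2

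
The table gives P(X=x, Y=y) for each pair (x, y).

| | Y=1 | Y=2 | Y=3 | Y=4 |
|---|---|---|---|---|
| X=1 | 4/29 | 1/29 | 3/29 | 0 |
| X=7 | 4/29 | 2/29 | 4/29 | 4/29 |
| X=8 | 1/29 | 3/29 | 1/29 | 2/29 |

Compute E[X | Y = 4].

P(Y = 4) = 6/29.
Summing X·P(X=x,Y=y) over the conditioning event gives 44/29.
E[X | Y = 4] = (44/29) / (6/29) = 22/3.

22/3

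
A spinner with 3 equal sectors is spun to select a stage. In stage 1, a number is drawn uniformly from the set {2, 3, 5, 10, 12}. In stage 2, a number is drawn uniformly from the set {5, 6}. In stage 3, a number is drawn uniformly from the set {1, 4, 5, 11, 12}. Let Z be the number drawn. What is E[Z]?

37/6

E[Z | stage 1] = (2+3+5+10+12)/5 = 32/5.
E[Z | stage 2] = (5+6)/2 = 11/2.
E[Z | stage 3] = (1+4+5+11+12)/5 = 33/5.
By the law of total expectation,
E[Z] = (1/3)·(32/5) + (1/3)·(11/2) + (1/3)·(33/5) = 37/6.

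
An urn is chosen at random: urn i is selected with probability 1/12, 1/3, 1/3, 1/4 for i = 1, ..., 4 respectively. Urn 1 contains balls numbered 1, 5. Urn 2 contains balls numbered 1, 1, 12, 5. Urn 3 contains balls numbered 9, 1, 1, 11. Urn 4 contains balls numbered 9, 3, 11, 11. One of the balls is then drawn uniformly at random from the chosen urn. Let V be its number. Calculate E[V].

E[V | urn 1] = (1+5)/2 = 3.
E[V | urn 2] = (1+1+12+5)/4 = 19/4.
E[V | urn 3] = (9+1+1+11)/4 = 11/2.
E[V | urn 4] = (9+3+11+11)/4 = 17/2.
By the law of total expectation,
E[V] = (1/12)·(3) + (1/3)·(19/4) + (1/3)·(11/2) + (1/4)·(17/2) = 139/24.

139/24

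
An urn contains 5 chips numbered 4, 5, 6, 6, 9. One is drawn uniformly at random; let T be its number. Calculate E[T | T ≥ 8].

9

P(T ≥ 8) = 1/5.
Σ over the event: 9·1/5 = 9/5.
E[T | T ≥ 8] = (9/5) / (1/5) = 9.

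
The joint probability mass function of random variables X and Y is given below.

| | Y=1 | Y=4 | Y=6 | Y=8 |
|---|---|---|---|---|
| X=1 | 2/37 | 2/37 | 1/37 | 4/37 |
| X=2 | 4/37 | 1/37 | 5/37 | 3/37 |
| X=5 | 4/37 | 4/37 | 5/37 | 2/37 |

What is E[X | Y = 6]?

36/11

P(Y = 6) = 11/37.
Σ X·P over the event = 1·(1/37) + 2·(5/37) + 5·(5/37) = 36/37.
E[X | Y = 6] = (36/37) / (11/37) = 36/11.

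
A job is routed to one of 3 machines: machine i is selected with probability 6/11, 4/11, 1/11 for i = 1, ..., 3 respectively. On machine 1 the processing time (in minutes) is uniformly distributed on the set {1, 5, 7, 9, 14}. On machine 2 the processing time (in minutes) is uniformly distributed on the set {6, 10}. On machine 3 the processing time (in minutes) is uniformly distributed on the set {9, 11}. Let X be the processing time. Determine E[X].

E[X | machine 1] = (1+5+7+9+14)/5 = 36/5.
E[X | machine 2] = (6+10)/2 = 8.
E[X | machine 3] = (9+11)/2 = 10.
By the law of total expectation,
E[X] = (6/11)·(36/5) + (4/11)·(8) + (1/11)·(10) = 426/55.

426/55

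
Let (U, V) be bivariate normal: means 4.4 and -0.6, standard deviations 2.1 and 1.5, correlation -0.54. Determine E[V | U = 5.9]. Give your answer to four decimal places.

-1.1786

E[V | U=x] = μ_V + ρ(σ_V/σ_U)(x − μ_U) for jointly normal variables.
E[V | U=5.9] = -0.6 + (-0.54)·(1.5/2.1)·(5.9 − (4.4)) = -0.6 + (-0.38571)·(1.5) = -1.1786.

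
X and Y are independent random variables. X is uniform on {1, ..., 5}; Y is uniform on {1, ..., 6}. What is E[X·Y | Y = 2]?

6

P(Y = 2) = 1/6.
Summing XY·P(x,y) over outcomes with Y = 2 gives 1.
E[X·Y | Y = 2] = (1) / (1/6) = 6.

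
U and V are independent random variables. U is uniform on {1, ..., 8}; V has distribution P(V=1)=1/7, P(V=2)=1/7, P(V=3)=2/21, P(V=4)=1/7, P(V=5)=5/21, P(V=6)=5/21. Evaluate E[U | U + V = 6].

11/4

P(U + V = 6) = 2/21.
Summing U·P(x,y) over outcomes with U + V = 6 gives 11/42.
E[U | U + V = 6] = (11/42) / (2/21) = 11/4.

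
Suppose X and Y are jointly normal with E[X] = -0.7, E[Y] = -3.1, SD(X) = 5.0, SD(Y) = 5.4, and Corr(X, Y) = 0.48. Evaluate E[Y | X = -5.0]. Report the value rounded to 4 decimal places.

-5.3291

E[Y | X=x] = μ_Y + ρ(σ_Y/σ_X)(x − μ_X) for jointly normal variables.
E[Y | X=-5.0] = -3.1 + (0.48)·(5.4/5.0)·(-5.0 − (-0.7)) = -3.1 + (0.5184)·(-4.3) = -5.3291.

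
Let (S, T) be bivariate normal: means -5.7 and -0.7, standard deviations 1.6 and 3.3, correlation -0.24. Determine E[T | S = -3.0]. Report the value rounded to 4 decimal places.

-2.0365

E[T | S=x] = μ_T + ρ(σ_T/σ_S)(x − μ_S) for jointly normal variables.
E[T | S=-3.0] = -0.7 + (-0.24)·(3.3/1.6)·(-3.0 − (-5.7)) = -0.7 + (-0.495)·(2.7) = -2.0365.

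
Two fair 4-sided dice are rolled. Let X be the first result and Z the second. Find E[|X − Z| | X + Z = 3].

1

P(X + Z = 3) = 1/8.
Summing |X−Z|·P(x,y) over outcomes with X + Z = 3 gives 1/8.
E[|X − Z| | X + Z = 3] = (1/8) / (1/8) = 1.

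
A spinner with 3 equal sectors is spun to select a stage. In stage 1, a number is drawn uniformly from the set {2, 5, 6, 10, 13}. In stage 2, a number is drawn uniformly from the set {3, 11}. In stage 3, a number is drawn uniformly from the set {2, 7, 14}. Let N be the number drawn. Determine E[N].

328/45

E[N | stage 1] = (2+5+6+10+13)/5 = 36/5.
E[N | stage 2] = (3+11)/2 = 7.
E[N | stage 3] = (2+7+14)/3 = 23/3.
By the law of total expectation,
E[N] = (1/3)·(36/5) + (1/3)·(7) + (1/3)·(23/3) = 328/45.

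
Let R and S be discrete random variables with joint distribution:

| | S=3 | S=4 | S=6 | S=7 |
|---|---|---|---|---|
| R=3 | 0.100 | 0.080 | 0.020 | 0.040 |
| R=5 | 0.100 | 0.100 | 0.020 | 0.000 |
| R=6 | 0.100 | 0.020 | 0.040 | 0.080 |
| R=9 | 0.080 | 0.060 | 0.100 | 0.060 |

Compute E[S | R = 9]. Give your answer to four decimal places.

P(R = 9) = 0.300.
Summing S·P(R=x,S=y) over the conditioning event gives 1.500.
E[S | R = 9] = (1.500) / (0.300) = 5.0000.

5.0000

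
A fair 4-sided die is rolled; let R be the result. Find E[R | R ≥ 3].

7/2

Given R ≥ 3, R is equally likely to be any of {3, 4}.
E[R | R ≥ 3] = (3 + 4) / 2 = 7/2.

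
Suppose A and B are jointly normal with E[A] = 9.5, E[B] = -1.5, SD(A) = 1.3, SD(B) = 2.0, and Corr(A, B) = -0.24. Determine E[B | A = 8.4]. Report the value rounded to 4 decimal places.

-1.0938

For a bivariate normal, E[B | A=x] = μ_B + ρ·(σ_B/σ_A)·(x − μ_A).
E[B | A=8.4] = -1.5 + (-0.24)·(2.0/1.3)·(8.4 − (9.5)) = -1.5 + (-0.36923)·(-1.1) = -1.0938.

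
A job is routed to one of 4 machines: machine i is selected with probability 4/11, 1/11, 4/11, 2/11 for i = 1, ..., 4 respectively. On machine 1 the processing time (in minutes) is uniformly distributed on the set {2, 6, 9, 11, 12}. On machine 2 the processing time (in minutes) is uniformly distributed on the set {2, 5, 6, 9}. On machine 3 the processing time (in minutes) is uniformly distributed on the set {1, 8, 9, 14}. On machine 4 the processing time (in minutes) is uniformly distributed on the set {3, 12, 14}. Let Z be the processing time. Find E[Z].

533/66

E[Z | machine 1] = (2+6+9+11+12)/5 = 8.
E[Z | machine 2] = (2+5+6+9)/4 = 11/2.
E[Z | machine 3] = (1+8+9+14)/4 = 8.
E[Z | machine 4] = (3+12+14)/3 = 29/3.
E[Z] = (4/11)·(8) + (1/11)·(11/2) + (4/11)·(8) + (2/11)·(29/3) = 533/66.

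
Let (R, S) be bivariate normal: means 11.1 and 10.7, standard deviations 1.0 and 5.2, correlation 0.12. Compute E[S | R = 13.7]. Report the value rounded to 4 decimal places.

12.3224

The regression of S on R has slope ρ·σ_S/σ_R and passes through (μ_R, μ_S).
E[S | R=13.7] = 10.7 + (0.12)·(5.2/1.0)·(13.7 − (11.1)) = 10.7 + (0.624)·(2.6) = 12.3224.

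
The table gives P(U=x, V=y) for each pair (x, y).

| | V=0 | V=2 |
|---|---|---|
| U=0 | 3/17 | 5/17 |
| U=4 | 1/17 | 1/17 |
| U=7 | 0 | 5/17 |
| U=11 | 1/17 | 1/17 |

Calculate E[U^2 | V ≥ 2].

191/6

P(V ≥ 2) = 12/17.
Σ U^2·P over the event = 0·(5/17) + 16·(1/17) + 49·(5/17) + 121·(1/17) = 382/17.
E[U^2 | V ≥ 2] = (382/17) / (12/17) = 191/6.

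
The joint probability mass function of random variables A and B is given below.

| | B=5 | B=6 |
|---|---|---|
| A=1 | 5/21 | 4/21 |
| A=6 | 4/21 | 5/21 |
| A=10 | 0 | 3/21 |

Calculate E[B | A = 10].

P(A = 10) = 1/7.
Σ B·P over the event = 6·(3/21) = 6/7.
E[B | A = 10] = (6/7) / (1/7) = 6.

6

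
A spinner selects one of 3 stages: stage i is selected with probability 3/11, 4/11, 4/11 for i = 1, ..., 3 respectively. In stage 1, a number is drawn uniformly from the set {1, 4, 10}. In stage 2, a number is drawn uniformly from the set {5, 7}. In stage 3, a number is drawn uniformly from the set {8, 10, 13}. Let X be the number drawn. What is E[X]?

E[X | stage 1] = (1+4+10)/3 = 5.
E[X | stage 2] = (5+7)/2 = 6.
E[X | stage 3] = (8+10+13)/3 = 31/3.
By the law of total expectation,
E[X] = (3/11)·(5) + (4/11)·(6) + (4/11)·(31/3) = 241/33.

241/33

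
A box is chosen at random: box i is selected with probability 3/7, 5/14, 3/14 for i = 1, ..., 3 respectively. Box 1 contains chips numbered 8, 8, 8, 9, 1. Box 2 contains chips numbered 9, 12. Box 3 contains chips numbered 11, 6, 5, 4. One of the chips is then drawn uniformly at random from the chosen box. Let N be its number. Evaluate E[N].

E[N | box 1] = (8+8+8+9+1)/5 = 34/5.
E[N | box 2] = (9+12)/2 = 21/2.
E[N | box 3] = (11+6+5+4)/4 = 13/2.
E[N] = (3/7)·(34/5) + (5/14)·(21/2) + (3/14)·(13/2) = 282/35.

282/35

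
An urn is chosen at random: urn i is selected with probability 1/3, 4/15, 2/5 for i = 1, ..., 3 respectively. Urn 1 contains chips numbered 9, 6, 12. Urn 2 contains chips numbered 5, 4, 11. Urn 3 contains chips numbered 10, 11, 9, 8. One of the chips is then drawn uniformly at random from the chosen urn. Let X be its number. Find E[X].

E[X | urn 1] = (9+6+12)/3 = 9.
E[X | urn 2] = (5+4+11)/3 = 20/3.
E[X | urn 3] = (10+11+9+8)/4 = 19/2.
By the law of total expectation,
E[X] = (1/3)·(9) + (4/15)·(20/3) + (2/5)·(19/2) = 386/45.

386/45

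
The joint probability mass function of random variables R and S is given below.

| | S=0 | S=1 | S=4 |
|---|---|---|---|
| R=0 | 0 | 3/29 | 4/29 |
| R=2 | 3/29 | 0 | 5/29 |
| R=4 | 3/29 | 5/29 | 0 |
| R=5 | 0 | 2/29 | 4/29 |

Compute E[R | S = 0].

3

P(S = 0) = 6/29.
Σ R·P over the event = 2·(3/29) + 4·(3/29) = 18/29.
E[R | S = 0] = (18/29) / (6/29) = 3.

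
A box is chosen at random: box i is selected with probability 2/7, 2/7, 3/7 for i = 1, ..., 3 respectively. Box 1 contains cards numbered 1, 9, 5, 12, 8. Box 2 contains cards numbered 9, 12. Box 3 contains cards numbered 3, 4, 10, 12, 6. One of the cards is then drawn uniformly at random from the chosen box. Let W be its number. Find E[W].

8

E[W | box 1] = (1+9+5+12+8)/5 = 7.
E[W | box 2] = (9+12)/2 = 21/2.
E[W | box 3] = (3+4+10+12+6)/5 = 7.
E[W] = (2/7)·(7) + (2/7)·(21/2) + (3/7)·(7) = 8.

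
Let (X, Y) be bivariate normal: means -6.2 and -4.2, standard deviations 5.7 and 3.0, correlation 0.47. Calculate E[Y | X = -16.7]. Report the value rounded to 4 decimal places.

E[Y | X=x] = μ_Y + ρ(σ_Y/σ_X)(x − μ_X) for jointly normal variables.
E[Y | X=-16.7] = -4.2 + (0.47)·(3.0/5.7)·(-16.7 − (-6.2)) = -4.2 + (0.24737)·(-10.5) = -6.7974.

-6.7974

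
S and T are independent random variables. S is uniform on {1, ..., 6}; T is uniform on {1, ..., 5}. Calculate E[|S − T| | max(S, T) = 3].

6/5

Outcomes with max(S, T) = 3: (1,3), (2,3), (3,1), (3,2), (3,3), each with probability 1/30.
E[|S − T| | max(S, T) = 3] = (2 + 1 + 2 + 1 + 0) / 5 = 6/5.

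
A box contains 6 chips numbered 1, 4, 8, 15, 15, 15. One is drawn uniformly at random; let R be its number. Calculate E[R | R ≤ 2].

P(R ≤ 2) = 1/6.
Σ over the event: 1·1/6 = 1/6.
E[R | R ≤ 2] = (1/6) / (1/6) = 1.

1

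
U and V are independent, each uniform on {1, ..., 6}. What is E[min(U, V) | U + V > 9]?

P(U + V > 9) = 1/6.
Summing min(U,V)·P(x,y) over outcomes with U + V > 9 gives 29/36.
E[min(U, V) | U + V > 9] = (29/36) / (1/6) = 29/6.

29/6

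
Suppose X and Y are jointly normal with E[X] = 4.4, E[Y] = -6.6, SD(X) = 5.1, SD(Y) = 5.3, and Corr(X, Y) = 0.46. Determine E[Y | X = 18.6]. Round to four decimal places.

E[Y | X=x] = μ_Y + ρ(σ_Y/σ_X)(x − μ_X) for jointly normal variables.
E[Y | X=18.6] = -6.6 + (0.46)·(5.3/5.1)·(18.6 − (4.4)) = -6.6 + (0.47804)·(14.2) = 0.1882.

0.1882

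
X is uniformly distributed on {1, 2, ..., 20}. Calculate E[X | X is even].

11

Given X is even, X is equally likely to be any of {2, 4, 6, 8, 10, 12, 14, 16, 18, 20}.
E[X | X is even] = (2 + 4 + 6 + 8 + 10 + 12 + 14 + 16 + 18 + 20) / 10 = 11.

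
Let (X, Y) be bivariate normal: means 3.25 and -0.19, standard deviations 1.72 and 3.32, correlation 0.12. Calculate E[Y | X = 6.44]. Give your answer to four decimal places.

The regression of Y on X has slope ρ·σ_Y/σ_X and passes through (μ_X, μ_Y).
E[Y | X=6.44] = -0.19 + (0.12)·(3.32/1.72)·(6.44 − (3.25)) = -0.19 + (0.23163)·(3.19) = 0.5489.

0.5489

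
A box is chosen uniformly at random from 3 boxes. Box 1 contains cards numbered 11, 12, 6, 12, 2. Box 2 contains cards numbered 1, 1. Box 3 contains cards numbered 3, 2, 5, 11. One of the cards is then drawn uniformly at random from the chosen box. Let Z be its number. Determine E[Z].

E[Z | box 1] = (11+12+6+12+2)/5 = 43/5.
E[Z | box 2] = (1+1)/2 = 1.
E[Z | box 3] = (3+2+5+11)/4 = 21/4.
By the law of total expectation,
E[Z] = (1/3)·(43/5) + (1/3)·(1) + (1/3)·(21/4) = 99/20.

99/20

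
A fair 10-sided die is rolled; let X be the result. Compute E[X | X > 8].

Given X > 8, X is equally likely to be any of {9, 10}.
E[X | X > 8] = (9 + 10) / 2 = 19/2.

19/2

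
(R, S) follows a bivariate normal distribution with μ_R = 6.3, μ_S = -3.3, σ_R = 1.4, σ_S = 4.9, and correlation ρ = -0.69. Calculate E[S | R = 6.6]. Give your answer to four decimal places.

-4.0245

For a bivariate normal, E[S | R=x] = μ_S + ρ·(σ_S/σ_R)·(x − μ_R).
E[S | R=6.6] = -3.3 + (-0.69)·(4.9/1.4)·(6.6 − (6.3)) = -3.3 + (-2.415)·(0.3) = -4.0245.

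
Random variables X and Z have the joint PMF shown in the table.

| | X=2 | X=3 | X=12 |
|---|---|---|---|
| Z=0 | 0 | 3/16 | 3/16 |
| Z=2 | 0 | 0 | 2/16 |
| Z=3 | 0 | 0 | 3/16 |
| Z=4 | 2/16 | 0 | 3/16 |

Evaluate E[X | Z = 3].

12

P(Z = 3) = 3/16.
Σ X·P over the event = 12·(3/16) = 9/4.
E[X | Z = 3] = (9/4) / (3/16) = 12.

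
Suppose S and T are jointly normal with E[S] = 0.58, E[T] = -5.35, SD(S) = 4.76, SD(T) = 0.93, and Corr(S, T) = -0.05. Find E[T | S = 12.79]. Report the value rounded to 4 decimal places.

-5.4693

For a bivariate normal, E[T | S=x] = μ_T + ρ·(σ_T/σ_S)·(x − μ_S).
E[T | S=12.79] = -5.35 + (-0.05)·(0.93/4.76)·(12.79 − (0.58)) = -5.35 + (-0.0097689)·(12.21) = -5.4693.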